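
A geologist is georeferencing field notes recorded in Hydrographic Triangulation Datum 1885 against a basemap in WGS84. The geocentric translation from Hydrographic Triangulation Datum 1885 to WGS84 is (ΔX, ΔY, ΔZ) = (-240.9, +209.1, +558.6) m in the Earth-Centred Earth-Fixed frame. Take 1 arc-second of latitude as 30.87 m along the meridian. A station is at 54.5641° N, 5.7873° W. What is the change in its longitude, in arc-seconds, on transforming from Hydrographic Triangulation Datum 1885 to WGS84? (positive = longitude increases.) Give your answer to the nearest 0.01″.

Δλ = 10.27″

sin φ = 0.814765, cos φ = 0.579792, sin λ = -0.100836, cos λ = 0.994903.
East component: ΔE = −sin λ·ΔX + cos λ·ΔY = −(-0.100836)(-240.9) + (0.994903)(209.1) = 183.74 m.
1° of latitude spans 3600 × 30.87 = 111132 m; at latitude φ, 1° of longitude spans that × cos φ = 64433.4 m, so Δλ = 183.74 / 64433.4 × 3600 = 10.266″.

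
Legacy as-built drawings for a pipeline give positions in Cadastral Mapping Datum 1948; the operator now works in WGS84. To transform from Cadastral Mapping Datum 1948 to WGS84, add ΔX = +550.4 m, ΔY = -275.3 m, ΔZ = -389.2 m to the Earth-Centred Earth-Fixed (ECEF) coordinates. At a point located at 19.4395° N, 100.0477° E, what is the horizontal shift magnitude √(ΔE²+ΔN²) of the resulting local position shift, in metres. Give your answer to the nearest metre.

The local east axis at (φ, λ) is (−sin λ, cos λ, 0), so ΔE = −sin(100.0477°)·550.4 + cos(100.0477°)·(-275.3) = -493.93 m.
The local north axis is (−sin φ cos λ, −sin φ sin λ, cos φ), giving ΔN = 31.959 + 90.218 − 367.013 = -244.84 m.
Horizontal magnitude = √(ΔE² + ΔN²) = √((-493.93)² + (-244.84)²) = 551.28 m.

551 m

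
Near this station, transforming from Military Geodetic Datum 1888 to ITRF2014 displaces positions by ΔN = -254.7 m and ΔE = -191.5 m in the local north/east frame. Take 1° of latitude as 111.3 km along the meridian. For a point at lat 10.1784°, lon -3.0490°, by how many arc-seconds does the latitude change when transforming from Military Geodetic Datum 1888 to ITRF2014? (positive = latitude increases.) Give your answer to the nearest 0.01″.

Δφ = -8.24″

1° of latitude = 111.3 km, so Δφ = -254.7 / 111300 = -0.0022884° = -8.238″.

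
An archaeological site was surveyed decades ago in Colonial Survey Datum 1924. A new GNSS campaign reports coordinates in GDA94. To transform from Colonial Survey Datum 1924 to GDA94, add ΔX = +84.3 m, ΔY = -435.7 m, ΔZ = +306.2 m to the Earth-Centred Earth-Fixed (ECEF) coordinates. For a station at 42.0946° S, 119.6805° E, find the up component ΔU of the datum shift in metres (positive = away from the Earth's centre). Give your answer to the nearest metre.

ΔU = -517 m

At φ = -42.0946°, λ = 119.6805°: sin φ = -0.670357, cos φ = 0.742039, sin λ = 0.868800, cos λ = -0.495163.
ΔU = cos φ cos λ·ΔX + cos φ sin λ·ΔY + sin φ·ΔZ = (0.742039)(-0.495163)(84.3) + (0.742039)(0.868800)(-435.7) + (-0.670357)(306.2) = -517.13 m.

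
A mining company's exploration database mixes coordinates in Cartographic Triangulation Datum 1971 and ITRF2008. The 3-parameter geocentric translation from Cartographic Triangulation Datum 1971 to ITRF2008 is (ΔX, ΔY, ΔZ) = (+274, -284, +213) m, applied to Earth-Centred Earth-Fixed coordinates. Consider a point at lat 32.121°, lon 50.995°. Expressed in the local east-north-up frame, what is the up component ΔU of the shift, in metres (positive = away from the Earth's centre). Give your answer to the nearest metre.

At φ = 32.121°, λ = 50.995°: sin φ = 0.531709, cos φ = 0.846927, sin λ = 0.777091, cos λ = 0.629388.
ΔU = cos φ cos λ·ΔX + cos φ sin λ·ΔY + sin φ·ΔZ = (0.846927)(0.629388)(274) + (0.846927)(0.777091)(-284) + (0.531709)(213) = 72.40 m.

ΔU = 72 m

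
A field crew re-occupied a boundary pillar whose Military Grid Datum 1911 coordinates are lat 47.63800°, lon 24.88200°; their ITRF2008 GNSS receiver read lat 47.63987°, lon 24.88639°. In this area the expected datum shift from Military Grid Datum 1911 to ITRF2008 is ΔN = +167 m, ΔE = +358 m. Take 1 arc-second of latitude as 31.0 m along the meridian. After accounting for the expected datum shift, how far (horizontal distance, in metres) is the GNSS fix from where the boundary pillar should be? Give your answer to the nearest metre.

50 m

Observed coordinate differences: Δφ = +0.00187°, Δλ = +0.00439°.
Converting to metres (1° lat = 111600 m, cos φ = 0.673812): observed ΔN = 208.7 m, observed ΔE = 330.1 m.
Subtracting the expected shift leaves a residual of 208.7 − (167) = 41.7 m north and 330.1 − (358) = -27.9 m east.
Residual distance = √(41.7² + (-27.9)²) = 50.2 m.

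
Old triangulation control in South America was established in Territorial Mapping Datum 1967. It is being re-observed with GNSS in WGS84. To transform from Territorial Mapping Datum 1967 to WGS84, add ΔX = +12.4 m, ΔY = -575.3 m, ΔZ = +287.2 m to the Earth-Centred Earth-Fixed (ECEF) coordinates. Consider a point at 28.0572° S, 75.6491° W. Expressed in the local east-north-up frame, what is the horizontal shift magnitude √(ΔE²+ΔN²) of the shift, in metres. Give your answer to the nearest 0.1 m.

The local east axis at (φ, λ) is (−sin λ, cos λ, 0), so ΔE = −sin(-75.6491°)·12.4 + cos(-75.6491°)·(-575.3) = -130.58 m.
The local north axis is (−sin φ cos λ, −sin φ sin λ, cos φ), giving ΔN = 1.446 + 262.150 + 253.448 = 517.04 m.
Horizontal magnitude = √(ΔE² + ΔN²) = √((-130.58)² + 517.04²) = 533.28 m.

533.3 m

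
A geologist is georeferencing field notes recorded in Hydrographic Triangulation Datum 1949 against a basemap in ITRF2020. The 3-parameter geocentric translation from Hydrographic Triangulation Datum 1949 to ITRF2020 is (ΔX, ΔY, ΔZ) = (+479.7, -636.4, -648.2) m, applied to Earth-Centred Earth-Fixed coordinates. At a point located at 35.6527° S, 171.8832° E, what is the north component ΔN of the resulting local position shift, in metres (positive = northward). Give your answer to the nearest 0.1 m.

At φ = -35.6527°, λ = 171.8832°: sin φ = -0.582871, cos φ = 0.812565, sin λ = 0.141192, cos λ = -0.989982.
ΔN = −sin φ cos λ·ΔX − sin φ sin λ·ΔY + cos φ·ΔZ = −(-0.582871)(-0.989982)(479.7) − (-0.582871)(0.141192)(-636.4) + (0.812565)(-648.2) = -855.88 m.

ΔN = -855.9 m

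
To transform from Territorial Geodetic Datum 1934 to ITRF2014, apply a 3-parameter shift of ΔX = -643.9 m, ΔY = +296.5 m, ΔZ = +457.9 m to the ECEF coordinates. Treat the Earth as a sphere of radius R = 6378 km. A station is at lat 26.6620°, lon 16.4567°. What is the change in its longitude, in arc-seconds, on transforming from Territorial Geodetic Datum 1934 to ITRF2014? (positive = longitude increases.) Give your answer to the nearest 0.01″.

Δλ = 16.89″

sin φ = 0.448726, cos φ = 0.893669, sin λ = 0.283291, cos λ = 0.959034.
East component: ΔE = −sin λ·ΔX + cos λ·ΔY = −(0.283291)(-643.9) + (0.959034)(296.5) = 466.76 m.
1° of latitude spans πR/180 = 111317 m; at latitude φ, 1° of longitude spans that × cos φ = 99480.7 m, so Δλ = 466.76 / 99480.7 × 3600 = 16.891″.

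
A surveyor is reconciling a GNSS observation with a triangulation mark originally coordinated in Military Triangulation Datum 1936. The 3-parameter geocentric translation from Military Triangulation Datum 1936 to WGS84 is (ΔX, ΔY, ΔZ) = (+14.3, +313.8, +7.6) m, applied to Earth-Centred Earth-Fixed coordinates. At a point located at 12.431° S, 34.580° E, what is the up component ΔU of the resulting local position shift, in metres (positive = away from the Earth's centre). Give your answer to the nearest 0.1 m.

ΔU = 183.8 m

At φ = -12.431°, λ = 34.580°: sin φ = -0.215264, cos φ = 0.976556, sin λ = 0.567556, cos λ = 0.823335.
ΔU = cos φ cos λ·ΔX + cos φ sin λ·ΔY + sin φ·ΔZ = (0.976556)(0.823335)(14.3) + (0.976556)(0.567556)(313.8) + (-0.215264)(7.6) = 183.79 m.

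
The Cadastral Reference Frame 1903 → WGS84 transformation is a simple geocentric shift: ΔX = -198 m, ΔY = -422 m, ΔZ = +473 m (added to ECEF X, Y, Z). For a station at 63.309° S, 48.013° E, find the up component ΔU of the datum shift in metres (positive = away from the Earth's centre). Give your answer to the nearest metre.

ΔU = -623 m

The local up (radial) axis is (cos φ cos λ, cos φ sin λ, sin φ), giving ΔU = -59.496 − 140.894 − 422.598 = -622.99 m.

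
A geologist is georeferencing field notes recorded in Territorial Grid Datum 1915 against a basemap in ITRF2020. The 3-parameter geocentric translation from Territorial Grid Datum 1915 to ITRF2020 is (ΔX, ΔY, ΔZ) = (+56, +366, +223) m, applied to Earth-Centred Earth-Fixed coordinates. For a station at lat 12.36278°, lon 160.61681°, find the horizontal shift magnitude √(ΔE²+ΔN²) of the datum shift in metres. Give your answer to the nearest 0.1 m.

416.7 m

At φ = 12.36278°, λ = 160.61681°: sin φ = 0.214101, cos φ = 0.976812, sin λ = 0.331884, cos λ = -0.943320.
ΔE = −sin λ·ΔX + cos λ·ΔY = −(0.331884)·(56) + (-0.943320)·(366) = -363.84 m.
ΔN = −sin φ cos λ·ΔX − sin φ sin λ·ΔY + cos φ·ΔZ = −(0.214101)(-0.943320)(56) − (0.214101)(0.331884)(366) + (0.976812)(223) = 203.13 m.
Horizontal magnitude = √(ΔE² + ΔN²) = √((-363.84)² + 203.13²) = 416.70 m.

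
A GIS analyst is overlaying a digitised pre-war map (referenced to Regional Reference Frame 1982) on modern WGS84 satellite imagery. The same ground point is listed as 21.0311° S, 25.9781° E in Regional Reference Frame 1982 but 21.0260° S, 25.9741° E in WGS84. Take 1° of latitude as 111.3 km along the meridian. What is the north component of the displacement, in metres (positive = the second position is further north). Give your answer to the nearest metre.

Δφ = -21.0260° − -21.0311° = +0.0051°; Δλ = 25.9741° − 25.9781° = -0.0040°.
ΔN = Δφ × 111300 = 567.6 m; ΔE = Δλ × 111300 × cos(-21.0311°) = -0.0040 × 111300 × 0.933386 = -415.5 m.

ΔN = 568 m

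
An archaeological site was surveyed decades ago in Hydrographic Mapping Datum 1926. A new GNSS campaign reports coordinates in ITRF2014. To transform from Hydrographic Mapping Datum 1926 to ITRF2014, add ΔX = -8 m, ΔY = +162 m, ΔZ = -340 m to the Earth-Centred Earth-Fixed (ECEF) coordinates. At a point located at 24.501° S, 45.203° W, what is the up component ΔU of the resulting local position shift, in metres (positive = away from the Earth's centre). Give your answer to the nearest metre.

The local up (radial) axis is (cos φ cos λ, cos φ sin λ, sin φ), giving ΔU = -5.129 − 104.605 + 141.001 = 31.27 m.

ΔU = 31 m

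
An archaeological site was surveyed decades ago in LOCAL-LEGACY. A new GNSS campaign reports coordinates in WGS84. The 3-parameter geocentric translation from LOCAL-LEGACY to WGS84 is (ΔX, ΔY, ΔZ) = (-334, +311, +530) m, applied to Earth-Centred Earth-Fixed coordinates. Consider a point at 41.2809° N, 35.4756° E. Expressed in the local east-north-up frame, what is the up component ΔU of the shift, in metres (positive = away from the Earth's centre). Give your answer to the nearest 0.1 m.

The local up (radial) axis is (cos φ cos λ, cos φ sin λ, sin φ), giving ΔU = -204.402 + 135.636 + 349.668 = 280.90 m.

ΔU = 280.9 m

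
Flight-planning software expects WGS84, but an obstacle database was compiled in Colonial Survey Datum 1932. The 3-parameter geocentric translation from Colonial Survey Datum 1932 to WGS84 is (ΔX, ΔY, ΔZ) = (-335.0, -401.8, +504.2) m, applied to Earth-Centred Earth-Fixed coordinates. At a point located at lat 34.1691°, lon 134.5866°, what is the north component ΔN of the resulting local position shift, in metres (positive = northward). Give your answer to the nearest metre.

ΔN = 446 m

At φ = 34.1691°, λ = 134.5866°: sin φ = 0.561637, cos φ = 0.827384, sin λ = 0.712190, cos λ = -0.701987.
ΔN = −sin φ cos λ·ΔX − sin φ sin λ·ΔY + cos φ·ΔZ = −(0.561637)(-0.701987)(-335.0) − (0.561637)(0.712190)(-401.8) + (0.827384)(504.2) = 445.81 m.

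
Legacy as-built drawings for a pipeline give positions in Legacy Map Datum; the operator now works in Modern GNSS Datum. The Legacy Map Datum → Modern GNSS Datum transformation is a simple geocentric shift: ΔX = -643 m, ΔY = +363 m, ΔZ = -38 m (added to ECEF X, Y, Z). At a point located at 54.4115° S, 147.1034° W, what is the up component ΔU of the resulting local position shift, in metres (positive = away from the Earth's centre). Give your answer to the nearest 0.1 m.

At φ = -54.4115°, λ = -147.1034°: sin φ = -0.813218, cos φ = 0.581960, sin λ = -0.543125, cos λ = -0.839652.
ΔU = cos φ cos λ·ΔX + cos φ sin λ·ΔY + sin φ·ΔZ = (0.581960)(-0.839652)(-643) + (0.581960)(-0.543125)(363) + (-0.813218)(-38) = 230.36 m.

ΔU = 230.4 m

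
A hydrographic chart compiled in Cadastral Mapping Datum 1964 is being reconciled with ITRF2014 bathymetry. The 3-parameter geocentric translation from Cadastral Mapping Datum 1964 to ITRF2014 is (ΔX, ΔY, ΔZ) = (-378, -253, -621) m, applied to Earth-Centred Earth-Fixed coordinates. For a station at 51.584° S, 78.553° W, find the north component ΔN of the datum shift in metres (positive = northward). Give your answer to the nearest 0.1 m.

The local north axis is (−sin φ cos λ, −sin φ sin λ, cos φ), giving ΔN = -58.778 + 194.287 − 385.869 = -250.36 m.

ΔN = -250.4 m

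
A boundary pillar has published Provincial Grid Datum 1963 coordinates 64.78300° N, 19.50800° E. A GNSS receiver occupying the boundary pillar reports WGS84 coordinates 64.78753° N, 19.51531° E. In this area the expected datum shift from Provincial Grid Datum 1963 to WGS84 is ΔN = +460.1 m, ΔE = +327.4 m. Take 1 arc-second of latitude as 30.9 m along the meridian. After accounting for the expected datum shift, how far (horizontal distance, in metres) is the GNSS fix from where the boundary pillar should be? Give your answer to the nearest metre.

48 m

Observed coordinate differences: Δφ = +0.00453°, Δλ = +0.00731°.
Converting to metres (1° lat = 111240 m, cos φ = 0.426048): observed ΔN = 503.9 m, observed ΔE = 346.4 m.
Subtracting the expected shift leaves a residual of 503.9 − (460.1) = 43.8 m north and 346.4 − (327.4) = 19.0 m east.
Residual distance = √(43.8² + 19.0²) = 47.8 m.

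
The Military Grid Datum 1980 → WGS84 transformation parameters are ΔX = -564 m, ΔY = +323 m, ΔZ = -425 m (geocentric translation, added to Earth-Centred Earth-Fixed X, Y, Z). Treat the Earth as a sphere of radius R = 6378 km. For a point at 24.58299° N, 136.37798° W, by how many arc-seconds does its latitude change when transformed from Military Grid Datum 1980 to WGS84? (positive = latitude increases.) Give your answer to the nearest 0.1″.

sin φ = 0.416011, cos φ = 0.909360, sin λ = -0.689898, cos λ = -0.723907.
North component: ΔN = −sin φ cos λ·ΔX − sin φ sin λ·ΔY + cos φ·ΔZ = −(0.416011)(-0.723907)(-564) − (0.416011)(-0.689898)(323) + (0.909360)(-425) = -463.63 m.
1° of latitude spans πR/180 = 111317 m, so Δφ = -463.63 / 111317 × 3600 = -14.994″.

Δφ = -15.0″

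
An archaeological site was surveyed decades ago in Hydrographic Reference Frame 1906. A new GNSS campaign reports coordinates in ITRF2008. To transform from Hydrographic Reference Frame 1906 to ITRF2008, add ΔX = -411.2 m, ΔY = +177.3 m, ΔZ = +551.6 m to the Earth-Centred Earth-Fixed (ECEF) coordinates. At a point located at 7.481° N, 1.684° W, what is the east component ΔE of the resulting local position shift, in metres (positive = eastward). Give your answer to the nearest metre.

ΔE = 165 m

At φ = 7.481°, λ = -1.684°: sin φ = 0.130197, cos φ = 0.991488, sin λ = -0.029387, cos λ = 0.999568.
ΔE = −sin λ·ΔX + cos λ·ΔY = −(-0.029387)·(-411.2) + (0.999568)·(177.3) = 165.14 m.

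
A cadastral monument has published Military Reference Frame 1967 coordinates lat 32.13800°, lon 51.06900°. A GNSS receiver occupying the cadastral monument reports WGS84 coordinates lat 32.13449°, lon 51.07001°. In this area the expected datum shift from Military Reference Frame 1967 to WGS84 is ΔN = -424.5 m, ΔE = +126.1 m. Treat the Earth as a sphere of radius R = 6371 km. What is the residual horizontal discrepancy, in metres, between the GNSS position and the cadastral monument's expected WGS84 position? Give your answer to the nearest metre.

Observed coordinate differences: Δφ = -0.00351°, Δλ = +0.00101°.
Converting to metres (1° lat = 111195 m, cos φ = 0.846769): observed ΔN = -390.3 m, observed ΔE = 95.1 m.
Subtracting the expected shift leaves a residual of -390.3 − (-424.5) = 34.2 m north and 95.1 − (126.1) = -31.0 m east.
Residual distance = √(34.2² + (-31.0)²) = 46.2 m.

46 m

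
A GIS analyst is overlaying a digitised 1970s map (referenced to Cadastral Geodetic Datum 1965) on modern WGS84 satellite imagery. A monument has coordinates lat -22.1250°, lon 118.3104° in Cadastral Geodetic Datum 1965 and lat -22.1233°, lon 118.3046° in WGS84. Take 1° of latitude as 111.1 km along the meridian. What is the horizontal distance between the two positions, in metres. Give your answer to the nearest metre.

626 m

Δφ = -22.1233° − -22.1250° = +0.0017°; Δλ = 118.3046° − 118.3104° = -0.0058°.
ΔN = Δφ × 111100 = 188.9 m; ΔE = Δλ × 111100 × cos(-22.1250°) = -0.0058 × 111100 × 0.926364 = -596.9 m.
Distance = √(ΔE² + ΔN²) = √((-596.9)² + 188.9²) = 626.1 m.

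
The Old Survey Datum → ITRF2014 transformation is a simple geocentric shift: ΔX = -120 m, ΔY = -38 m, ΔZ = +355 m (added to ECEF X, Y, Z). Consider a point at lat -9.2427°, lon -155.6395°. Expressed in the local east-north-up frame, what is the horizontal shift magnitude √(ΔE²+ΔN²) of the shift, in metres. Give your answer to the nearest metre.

371 m

At φ = -9.2427°, λ = -155.6395°: sin φ = -0.160617, cos φ = 0.987017, sin λ = -0.412477, cos λ = -0.910968.
ΔE = −sin λ·ΔX + cos λ·ΔY = −(-0.412477)·(-120) + (-0.910968)·(-38) = -14.88 m.
ΔN = −sin φ cos λ·ΔX − sin φ sin λ·ΔY + cos φ·ΔZ = −(-0.160617)(-0.910968)(-120) − (-0.160617)(-0.412477)(-38) + (0.987017)(355) = 370.47 m.
Horizontal magnitude = √(ΔE² + ΔN²) = √((-14.88)² + 370.47²) = 370.77 m.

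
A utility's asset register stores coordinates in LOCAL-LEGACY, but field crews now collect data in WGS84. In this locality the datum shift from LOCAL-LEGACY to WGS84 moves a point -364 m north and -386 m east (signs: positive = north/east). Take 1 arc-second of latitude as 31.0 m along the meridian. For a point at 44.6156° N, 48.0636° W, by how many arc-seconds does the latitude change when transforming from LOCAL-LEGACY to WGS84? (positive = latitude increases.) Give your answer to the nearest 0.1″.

Δφ = -11.7″

1″ of latitude = 31.00 m, so Δφ = -364.0 / 31.00 = -11.742″.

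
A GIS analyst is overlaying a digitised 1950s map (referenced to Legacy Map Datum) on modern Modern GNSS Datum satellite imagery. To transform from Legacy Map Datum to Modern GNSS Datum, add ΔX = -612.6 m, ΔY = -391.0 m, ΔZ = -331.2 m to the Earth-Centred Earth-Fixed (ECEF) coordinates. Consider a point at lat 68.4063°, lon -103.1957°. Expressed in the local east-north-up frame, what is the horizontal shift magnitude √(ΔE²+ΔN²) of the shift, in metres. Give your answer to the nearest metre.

At φ = 68.4063°, λ = -103.1957°: sin φ = 0.929817, cos φ = 0.368022, sin λ = -0.973596, cos λ = -0.228278.
ΔE = −sin λ·ΔX + cos λ·ΔY = −(-0.973596)·(-612.6) + (-0.228278)·(-391.0) = -507.17 m.
ΔN = −sin φ cos λ·ΔX − sin φ sin λ·ΔY + cos φ·ΔZ = −(0.929817)(-0.228278)(-612.6) − (0.929817)(-0.973596)(-391.0) + (0.368022)(-331.2) = -605.88 m.
Horizontal magnitude = √(ΔE² + ΔN²) = √((-507.17)² + (-605.88)²) = 790.13 m.

790 m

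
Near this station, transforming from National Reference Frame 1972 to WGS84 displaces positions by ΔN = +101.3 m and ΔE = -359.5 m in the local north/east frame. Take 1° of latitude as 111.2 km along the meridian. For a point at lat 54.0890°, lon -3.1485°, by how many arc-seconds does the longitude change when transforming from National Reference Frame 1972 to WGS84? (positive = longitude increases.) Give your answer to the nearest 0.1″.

Δλ = -19.8″

At latitude 54.0890°, cos φ = 0.586528.
1° of longitude at this latitude = 111.2 × cos φ = 65.22 km, so Δλ = -359.5 / 65221.9 = -0.0055120° = -19.843″.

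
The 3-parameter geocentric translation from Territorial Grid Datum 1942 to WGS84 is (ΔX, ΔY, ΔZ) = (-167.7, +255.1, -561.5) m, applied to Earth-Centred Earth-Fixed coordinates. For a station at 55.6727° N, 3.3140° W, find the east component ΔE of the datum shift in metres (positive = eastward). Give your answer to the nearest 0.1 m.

The local east axis at (φ, λ) is (−sin λ, cos λ, 0), so ΔE = −sin(-3.3140°)·(-167.7) + cos(-3.3140°)·255.1 = 244.98 m.

ΔE = 245.0 m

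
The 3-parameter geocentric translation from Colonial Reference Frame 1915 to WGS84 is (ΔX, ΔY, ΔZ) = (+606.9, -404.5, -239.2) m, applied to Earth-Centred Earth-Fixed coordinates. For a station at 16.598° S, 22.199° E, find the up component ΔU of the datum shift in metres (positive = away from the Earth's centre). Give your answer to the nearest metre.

ΔU = 460 m

At φ = -16.598°, λ = 22.199°: sin φ = -0.285655, cos φ = 0.958333, sin λ = 0.377825, cos λ = 0.925877.
ΔU = cos φ cos λ·ΔX + cos φ sin λ·ΔY + sin φ·ΔZ = (0.958333)(0.925877)(606.9) + (0.958333)(0.377825)(-404.5) + (-0.285655)(-239.2) = 460.37 m.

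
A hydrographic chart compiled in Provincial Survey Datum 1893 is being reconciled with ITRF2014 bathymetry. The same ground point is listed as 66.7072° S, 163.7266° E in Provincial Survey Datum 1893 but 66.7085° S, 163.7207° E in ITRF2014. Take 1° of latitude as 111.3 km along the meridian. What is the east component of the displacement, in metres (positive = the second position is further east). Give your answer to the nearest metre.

ΔE = -260 m

Δφ = -66.7085° − -66.7072° = -0.0013°; Δλ = 163.7207° − 163.7266° = -0.0059°.
ΔN = Δφ × 111300 = -144.7 m; ΔE = Δλ × 111300 × cos(-66.7072°) = -0.0059 × 111300 × 0.395430 = -259.7 m.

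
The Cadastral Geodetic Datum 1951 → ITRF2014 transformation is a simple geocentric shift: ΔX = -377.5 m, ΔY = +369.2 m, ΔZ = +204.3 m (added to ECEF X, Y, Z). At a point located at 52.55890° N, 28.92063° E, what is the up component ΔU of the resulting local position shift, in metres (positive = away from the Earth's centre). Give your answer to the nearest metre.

ΔU = 70 m

At φ = 52.55890°, λ = 28.92063°: sin φ = 0.793979, cos φ = 0.607946, sin λ = 0.483598, cos λ = 0.875290.
ΔU = cos φ cos λ·ΔX + cos φ sin λ·ΔY + sin φ·ΔZ = (0.607946)(0.875290)(-377.5) + (0.607946)(0.483598)(369.2) + (0.793979)(204.3) = 69.88 m.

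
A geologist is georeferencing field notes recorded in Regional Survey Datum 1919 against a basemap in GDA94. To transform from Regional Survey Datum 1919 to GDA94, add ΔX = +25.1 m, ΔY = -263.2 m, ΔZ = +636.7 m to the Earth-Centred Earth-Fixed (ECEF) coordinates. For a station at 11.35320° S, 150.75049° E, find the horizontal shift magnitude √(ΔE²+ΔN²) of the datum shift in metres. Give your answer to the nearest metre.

At φ = -11.35320°, λ = 150.75049°: sin φ = -0.196857, cos φ = 0.980432, sin λ = 0.488614, cos λ = -0.872500.
ΔE = −sin λ·ΔX + cos λ·ΔY = −(0.488614)·(25.1) + (-0.872500)·(-263.2) = 217.38 m.
ΔN = −sin φ cos λ·ΔX − sin φ sin λ·ΔY + cos φ·ΔZ = −(-0.196857)(-0.872500)(25.1) − (-0.196857)(0.488614)(-263.2) + (0.980432)(636.7) = 594.61 m.
Horizontal magnitude = √(ΔE² + ΔN²) = √(217.38² + 594.61²) = 633.10 m.

633 m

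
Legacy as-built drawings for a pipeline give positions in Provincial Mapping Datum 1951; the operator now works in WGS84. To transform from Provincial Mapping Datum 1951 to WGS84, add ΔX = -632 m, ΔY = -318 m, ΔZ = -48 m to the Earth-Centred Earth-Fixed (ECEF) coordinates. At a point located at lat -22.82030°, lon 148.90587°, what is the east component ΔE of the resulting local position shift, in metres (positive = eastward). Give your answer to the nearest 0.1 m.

The local east axis at (φ, λ) is (−sin λ, cos λ, 0), so ΔE = −sin(148.90587°)·(-632) + cos(148.90587°)·(-318) = 598.70 m.

ΔE = 598.7 m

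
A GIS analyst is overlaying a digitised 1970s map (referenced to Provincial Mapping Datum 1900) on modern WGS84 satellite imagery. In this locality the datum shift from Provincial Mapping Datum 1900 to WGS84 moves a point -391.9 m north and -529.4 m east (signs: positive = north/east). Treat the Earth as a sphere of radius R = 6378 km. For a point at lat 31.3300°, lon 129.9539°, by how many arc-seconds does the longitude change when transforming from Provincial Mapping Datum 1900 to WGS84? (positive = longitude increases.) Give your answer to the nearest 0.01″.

Δλ = -20.04″

At latitude 31.3300°, cos φ = 0.854187.
One radian of longitude at latitude φ spans R cos φ, so Δλ = ΔE / (R cos φ) = -529.4 / (6378000 × 0.854187) = -9.7173e-05 rad = -20.043″.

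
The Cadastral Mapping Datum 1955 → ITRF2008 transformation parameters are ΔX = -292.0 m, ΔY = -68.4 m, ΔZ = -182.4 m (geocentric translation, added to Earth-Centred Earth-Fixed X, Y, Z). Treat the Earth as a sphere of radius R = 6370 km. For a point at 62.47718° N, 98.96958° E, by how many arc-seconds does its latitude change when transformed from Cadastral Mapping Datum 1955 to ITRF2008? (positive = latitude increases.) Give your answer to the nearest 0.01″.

sin φ = 0.886827, cos φ = 0.462102, sin λ = 0.987771, cos λ = -0.155910.
North component: ΔN = −sin φ cos λ·ΔX − sin φ sin λ·ΔY + cos φ·ΔZ = −(0.886827)(-0.155910)(-292.0) − (0.886827)(0.987771)(-68.4) + (0.462102)(-182.4) = -64.74 m.
1° of latitude spans πR/180 = 111177 m, so Δφ = -64.74 / 111177 × 3600 = -2.096″.

Δφ = -2.10″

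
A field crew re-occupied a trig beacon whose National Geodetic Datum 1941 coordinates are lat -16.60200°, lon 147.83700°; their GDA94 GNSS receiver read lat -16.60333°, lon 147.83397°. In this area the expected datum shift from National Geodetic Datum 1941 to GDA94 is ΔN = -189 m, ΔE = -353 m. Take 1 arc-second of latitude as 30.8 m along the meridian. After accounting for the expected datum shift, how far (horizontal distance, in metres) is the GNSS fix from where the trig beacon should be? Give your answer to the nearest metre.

Observed coordinate differences: Δφ = -0.00133°, Δλ = -0.00303°.
Converting to metres (1° lat = 110880 m, cos φ = 0.958313): observed ΔN = -147.5 m, observed ΔE = -322.0 m.
Subtracting the expected shift leaves a residual of -147.5 − (-189) = 41.5 m north and -322.0 − (-353) = 31.0 m east.
Residual distance = √(41.5² + 31.0²) = 51.8 m.

52 m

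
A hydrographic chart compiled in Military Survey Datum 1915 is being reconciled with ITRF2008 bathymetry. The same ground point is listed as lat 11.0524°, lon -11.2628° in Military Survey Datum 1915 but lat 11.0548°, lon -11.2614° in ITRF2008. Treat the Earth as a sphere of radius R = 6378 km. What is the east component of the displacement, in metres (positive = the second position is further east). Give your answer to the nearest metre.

ΔE = 153 m

Δφ = 11.0548° − 11.0524° = +0.0024°; Δλ = -11.2614° − -11.2628° = +0.0014°.
1° along a meridian = πR/180 = 111317 m.
ΔN = Δφ × 111317 = 267.2 m; ΔE = Δλ × 111317 × cos(11.0524°) = +0.0014 × 111317 × 0.981452 = 153.0 m.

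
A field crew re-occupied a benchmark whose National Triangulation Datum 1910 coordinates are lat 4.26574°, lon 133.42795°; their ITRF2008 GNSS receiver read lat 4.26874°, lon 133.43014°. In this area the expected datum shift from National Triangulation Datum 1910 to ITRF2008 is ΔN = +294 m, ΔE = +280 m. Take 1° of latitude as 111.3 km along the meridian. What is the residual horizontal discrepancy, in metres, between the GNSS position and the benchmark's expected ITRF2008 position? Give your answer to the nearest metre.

54 m

Observed coordinate differences: Δφ = +0.00300°, Δλ = +0.00219°.
Converting to metres (1° lat = 111300 m, cos φ = 0.997230): observed ΔN = 333.9 m, observed ΔE = 243.1 m.
Subtracting the expected shift leaves a residual of 333.9 − (294) = 39.9 m north and 243.1 − (280) = -36.9 m east.
Residual distance = √(39.9² + (-36.9)²) = 54.4 m.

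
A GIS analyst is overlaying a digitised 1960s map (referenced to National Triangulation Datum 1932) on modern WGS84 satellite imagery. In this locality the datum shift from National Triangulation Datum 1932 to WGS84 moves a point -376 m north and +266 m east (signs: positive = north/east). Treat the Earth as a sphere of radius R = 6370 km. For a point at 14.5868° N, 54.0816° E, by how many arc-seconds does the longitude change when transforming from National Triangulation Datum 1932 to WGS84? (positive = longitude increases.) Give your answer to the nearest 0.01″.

Δλ = 8.90″

At latitude 14.5868°, cos φ = 0.967767.
One radian of longitude at latitude φ spans R cos φ, so Δλ = ΔE / (R cos φ) = 266.0 / (6370000 × 0.967767) = 4.3149e-05 rad = 8.900″.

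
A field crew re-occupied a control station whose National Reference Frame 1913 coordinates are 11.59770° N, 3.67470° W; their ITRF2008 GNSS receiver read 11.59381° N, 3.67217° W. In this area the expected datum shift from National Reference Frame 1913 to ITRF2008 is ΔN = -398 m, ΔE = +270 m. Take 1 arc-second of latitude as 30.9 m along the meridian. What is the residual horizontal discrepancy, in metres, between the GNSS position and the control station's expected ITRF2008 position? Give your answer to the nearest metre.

Observed coordinate differences: Δφ = -0.00389°, Δλ = +0.00253°.
Converting to metres (1° lat = 111240 m, cos φ = 0.979583): observed ΔN = -432.7 m, observed ΔE = 275.7 m.
Subtracting the expected shift leaves a residual of -432.7 − (-398) = -34.7 m north and 275.7 − (270) = 5.7 m east.
Residual distance = √((-34.7)² + 5.7²) = 35.2 m.

35 m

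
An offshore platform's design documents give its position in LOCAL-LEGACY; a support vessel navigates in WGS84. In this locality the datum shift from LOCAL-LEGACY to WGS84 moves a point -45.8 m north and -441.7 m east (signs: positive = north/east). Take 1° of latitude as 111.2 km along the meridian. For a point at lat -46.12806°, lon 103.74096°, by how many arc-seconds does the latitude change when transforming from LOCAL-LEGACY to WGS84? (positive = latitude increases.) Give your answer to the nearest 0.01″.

Δφ = -1.48″

1° of latitude = 111.2 km, so Δφ = -45.8 / 111200 = -0.0004119° = -1.483″.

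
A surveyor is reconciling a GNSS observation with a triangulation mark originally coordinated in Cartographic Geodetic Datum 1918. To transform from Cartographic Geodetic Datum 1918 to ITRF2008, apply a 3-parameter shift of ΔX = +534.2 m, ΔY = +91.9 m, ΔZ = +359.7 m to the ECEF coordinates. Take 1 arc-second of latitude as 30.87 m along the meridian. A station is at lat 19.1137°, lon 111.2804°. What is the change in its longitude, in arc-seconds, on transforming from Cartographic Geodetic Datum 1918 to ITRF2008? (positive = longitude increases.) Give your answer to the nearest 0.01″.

sin φ = 0.327444, cos φ = 0.944871, sin λ = 0.931815, cos λ = -0.362932.
East component: ΔE = −sin λ·ΔX + cos λ·ΔY = −(0.931815)(534.2) + (-0.362932)(91.9) = -531.13 m.
1° of latitude spans 3600 × 30.87 = 111132 m; at latitude φ, 1° of longitude spans that × cos φ = 105005.4 m, so Δλ = -531.13 / 105005.4 × 3600 = -18.209″.

Δλ = -18.21″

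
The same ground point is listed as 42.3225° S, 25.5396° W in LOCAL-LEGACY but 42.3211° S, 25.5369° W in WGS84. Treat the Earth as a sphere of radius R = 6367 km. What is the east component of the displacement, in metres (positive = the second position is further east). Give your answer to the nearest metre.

ΔE = 222 m

Δφ = -42.3211° − -42.3225° = +0.0014°; Δλ = -25.5369° − -25.5396° = +0.0027°.
1° along a meridian = πR/180 = 111125 m.
ΔN = Δφ × 111125 = 155.6 m; ΔE = Δλ × 111125 × cos(-42.3225°) = +0.0027 × 111125 × 0.739367 = 221.8 m.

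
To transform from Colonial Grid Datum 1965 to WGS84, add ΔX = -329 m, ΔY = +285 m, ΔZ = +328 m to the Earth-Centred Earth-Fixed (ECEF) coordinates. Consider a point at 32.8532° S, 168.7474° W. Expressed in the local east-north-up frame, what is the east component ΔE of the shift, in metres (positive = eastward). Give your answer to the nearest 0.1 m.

ΔE = -343.7 m

At φ = -32.8532°, λ = -168.7474°: sin φ = -0.542488, cos φ = 0.840063, sin λ = -0.195135, cos λ = -0.980776.
ΔE = −sin λ·ΔX + cos λ·ΔY = −(-0.195135)·(-329) + (-0.980776)·(285) = -343.72 m.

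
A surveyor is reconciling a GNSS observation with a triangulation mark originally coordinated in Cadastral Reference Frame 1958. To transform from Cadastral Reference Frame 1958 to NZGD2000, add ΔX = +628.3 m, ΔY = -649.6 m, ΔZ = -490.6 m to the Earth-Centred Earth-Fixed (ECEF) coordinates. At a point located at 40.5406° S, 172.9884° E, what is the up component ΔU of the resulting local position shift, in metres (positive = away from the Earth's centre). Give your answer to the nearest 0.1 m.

ΔU = -215.3 m

The local up (radial) axis is (cos φ cos λ, cos φ sin λ, sin φ), giving ΔU = -473.903 − 60.261 + 318.883 = -215.28 m.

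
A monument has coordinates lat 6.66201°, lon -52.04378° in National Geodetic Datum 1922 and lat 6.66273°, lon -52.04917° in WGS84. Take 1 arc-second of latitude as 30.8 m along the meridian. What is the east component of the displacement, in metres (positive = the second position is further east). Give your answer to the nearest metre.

Δφ = 6.66273° − 6.66201° = +0.00072°; Δλ = -52.04917° − -52.04378° = -0.00539°.
1° of latitude = 3600 × 30.80 = 110880 m.
ΔN = Δφ × 110880 = 79.8 m; ΔE = Δλ × 110880 × cos(6.66201°) = -0.00539 × 110880 × 0.993248 = -593.6 m.

ΔE = -594 m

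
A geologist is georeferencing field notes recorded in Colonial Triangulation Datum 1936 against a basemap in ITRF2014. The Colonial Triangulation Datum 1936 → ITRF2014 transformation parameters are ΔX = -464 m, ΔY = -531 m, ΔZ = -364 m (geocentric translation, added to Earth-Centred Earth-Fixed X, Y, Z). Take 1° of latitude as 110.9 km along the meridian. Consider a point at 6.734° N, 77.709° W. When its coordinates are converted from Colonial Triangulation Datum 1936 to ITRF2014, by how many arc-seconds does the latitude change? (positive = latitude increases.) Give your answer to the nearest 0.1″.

Δφ = -13.3″

sin φ = 0.117260, cos φ = 0.993101, sin λ = -0.977079, cos λ = 0.212877.
North component: ΔN = −sin φ cos λ·ΔX − sin φ sin λ·ΔY + cos φ·ΔZ = −(0.117260)(0.212877)(-464) − (0.117260)(-0.977079)(-531) + (0.993101)(-364) = -410.74 m.
1° of latitude spans 110900 m, so Δφ = -410.74 / 110900 × 3600 = -13.333″.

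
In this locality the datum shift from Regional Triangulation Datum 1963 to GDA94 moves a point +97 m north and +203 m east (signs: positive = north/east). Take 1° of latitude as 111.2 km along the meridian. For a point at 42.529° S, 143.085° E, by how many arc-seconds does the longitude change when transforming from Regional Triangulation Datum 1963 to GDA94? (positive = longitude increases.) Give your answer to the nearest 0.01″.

Δλ = 8.92″

At latitude -42.529°, cos φ = 0.736935.
1° of longitude at this latitude = 111.2 × cos φ = 81.95 km, so Δλ = 203.0 / 81947.2 = 0.0024772° = 8.918″.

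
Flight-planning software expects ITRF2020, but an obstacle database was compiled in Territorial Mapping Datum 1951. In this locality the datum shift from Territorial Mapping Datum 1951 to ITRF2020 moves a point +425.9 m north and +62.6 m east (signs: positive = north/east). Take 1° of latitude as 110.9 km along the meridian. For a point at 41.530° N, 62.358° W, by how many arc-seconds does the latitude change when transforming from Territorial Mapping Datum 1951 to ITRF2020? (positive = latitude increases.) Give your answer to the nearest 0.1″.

Δφ = 13.8″

1° of latitude = 110.9 km, so Δφ = 425.9 / 110900 = 0.0038404° = 13.825″.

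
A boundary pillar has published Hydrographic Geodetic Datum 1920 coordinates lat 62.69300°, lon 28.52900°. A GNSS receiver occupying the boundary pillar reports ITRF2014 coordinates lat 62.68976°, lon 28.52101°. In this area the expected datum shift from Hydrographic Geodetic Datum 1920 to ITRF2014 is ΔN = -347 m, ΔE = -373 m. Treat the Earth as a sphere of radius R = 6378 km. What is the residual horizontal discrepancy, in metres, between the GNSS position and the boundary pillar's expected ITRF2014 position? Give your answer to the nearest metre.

38 m

Observed coordinate differences: Δφ = -0.00324°, Δλ = -0.00799°.
Converting to metres (1° lat = 111317 m, cos φ = 0.458758): observed ΔN = -360.7 m, observed ΔE = -408.0 m.
Subtracting the expected shift leaves a residual of -360.7 − (-347) = -13.7 m north and -408.0 − (-373) = -35.0 m east.
Residual distance = √((-13.7)² + (-35.0)²) = 37.6 m.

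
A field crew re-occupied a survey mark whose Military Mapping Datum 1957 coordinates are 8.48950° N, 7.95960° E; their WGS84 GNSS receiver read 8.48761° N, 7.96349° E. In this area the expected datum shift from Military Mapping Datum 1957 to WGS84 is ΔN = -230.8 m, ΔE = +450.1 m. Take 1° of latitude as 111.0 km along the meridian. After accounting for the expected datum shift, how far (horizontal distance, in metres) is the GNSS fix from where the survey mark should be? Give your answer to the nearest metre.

31 m

Observed coordinate differences: Δφ = -0.00189°, Δλ = +0.00389°.
Converting to metres (1° lat = 111000 m, cos φ = 0.989043): observed ΔN = -209.8 m, observed ΔE = 427.1 m.
Subtracting the expected shift leaves a residual of -209.8 − (-230.8) = 21.0 m north and 427.1 − (450.1) = -23.0 m east.
Residual distance = √(21.0² + (-23.0)²) = 31.2 m.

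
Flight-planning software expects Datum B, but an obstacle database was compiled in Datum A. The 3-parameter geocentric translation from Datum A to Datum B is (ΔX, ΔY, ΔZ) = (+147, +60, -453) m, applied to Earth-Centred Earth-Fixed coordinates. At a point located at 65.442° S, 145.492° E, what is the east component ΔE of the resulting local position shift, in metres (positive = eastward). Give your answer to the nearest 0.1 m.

ΔE = -132.7 m

The local east axis at (φ, λ) is (−sin λ, cos λ, 0), so ΔE = −sin(145.492°)·147 + cos(145.492°)·60 = -132.72 m.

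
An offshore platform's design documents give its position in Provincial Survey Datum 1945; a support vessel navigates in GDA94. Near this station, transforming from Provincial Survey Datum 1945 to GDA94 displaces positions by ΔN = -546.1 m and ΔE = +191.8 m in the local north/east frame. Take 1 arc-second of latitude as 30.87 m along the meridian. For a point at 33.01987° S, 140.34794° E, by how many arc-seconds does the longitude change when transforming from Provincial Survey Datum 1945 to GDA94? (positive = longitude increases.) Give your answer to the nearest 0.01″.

Δλ = 7.41″

At latitude -33.01987°, cos φ = 0.838482.
1″ of longitude at this latitude = 30.87 × cos φ = 25.8839 m, so Δλ = 191.8 / 25.8839 = 7.410″.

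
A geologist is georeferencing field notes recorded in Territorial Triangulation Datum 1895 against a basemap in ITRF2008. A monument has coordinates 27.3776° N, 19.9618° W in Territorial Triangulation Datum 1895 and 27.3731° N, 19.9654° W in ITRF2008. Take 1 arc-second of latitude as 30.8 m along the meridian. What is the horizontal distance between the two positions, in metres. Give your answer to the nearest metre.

Δφ = 27.3731° − 27.3776° = -0.0045°; Δλ = -19.9654° − -19.9618° = -0.0036°.
1° of latitude = 3600 × 30.80 = 110880 m.
ΔN = Δφ × 110880 = -499.0 m; ΔE = Δλ × 110880 × cos(27.3776°) = -0.0036 × 110880 × 0.887995 = -354.5 m.
Distance = √(ΔE² + ΔN²) = √((-354.5)² + (-499.0)²) = 612.0 m.

612 m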